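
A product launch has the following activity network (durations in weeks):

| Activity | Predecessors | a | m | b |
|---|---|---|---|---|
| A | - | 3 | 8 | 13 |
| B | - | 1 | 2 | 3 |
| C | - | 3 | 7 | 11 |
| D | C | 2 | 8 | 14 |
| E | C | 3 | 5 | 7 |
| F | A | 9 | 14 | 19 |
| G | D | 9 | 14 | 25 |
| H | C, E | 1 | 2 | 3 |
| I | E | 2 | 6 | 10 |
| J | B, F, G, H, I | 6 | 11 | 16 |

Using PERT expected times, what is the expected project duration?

te_A = (3 + 4·8 + 13)/6 = 48/6 = 8
te_B = (1 + 4·2 + 3)/6 = 12/6 = 2
te_C = (3 + 4·7 + 11)/6 = 42/6 = 7
te_D = (2 + 4·8 + 14)/6 = 48/6 = 8
te_E = (3 + 4·5 + 7)/6 = 30/6 = 5
te_F = (9 + 4·14 + 19)/6 = 84/6 = 14
te_G = (9 + 4·14 + 25)/6 = 90/6 = 15
te_H = (1 + 4·2 + 3)/6 = 12/6 = 2
te_I = (2 + 4·6 + 10)/6 = 36/6 = 6
te_J = (6 + 4·11 + 16)/6 = 66/6 = 11

Forward pass:
ES_A = 0; EF_A = 8
ES_B = 0; EF_B = 2
ES_C = 0; EF_C = 7
ES_D = 7; EF_D = 7+8 = 15
ES_E = 7; EF_E = 7+5 = 12
ES_F = 8; EF_F = 8+14 = 22
ES_G = 15; EF_G = 15+15 = 30
ES_H = max(EF_C=7, EF_E=12) = 12; EF_H = 12+2 = 14
ES_I = 12; EF_I = 12+6 = 18
ES_J = max(EF_B=2, EF_F=22, EF_G=30, EF_H=14, EF_I=18) = 30; EF_J = 30+11 = 41
Expected project duration μ = 41 weeks. Critical path: C → D → G → J.

41 weeks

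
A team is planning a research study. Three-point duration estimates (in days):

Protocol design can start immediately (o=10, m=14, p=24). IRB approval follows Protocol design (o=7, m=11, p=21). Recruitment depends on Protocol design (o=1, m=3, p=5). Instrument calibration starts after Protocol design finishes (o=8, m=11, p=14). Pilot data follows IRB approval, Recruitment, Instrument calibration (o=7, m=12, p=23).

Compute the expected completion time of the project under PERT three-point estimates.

40 days

te_Protocol design = (10 + 4·14 + 24)/6 = 90/6 = 15
te_IRB approval = (7 + 4·11 + 21)/6 = 72/6 = 12
te_Recruitment = (1 + 4·3 + 5)/6 = 18/6 = 3
te_Instrument calibration = (8 + 4·11 + 14)/6 = 66/6 = 11
te_Pilot data = (7 + 4·12 + 23)/6 = 78/6 = 13

Forward pass:
ES_Protocol design = 0; EF_Protocol design = 15
ES_IRB approval = 15; EF_IRB approval = 15+12 = 27
ES_Recruitment = 15; EF_Recruitment = 15+3 = 18
ES_Instrument calibration = 15; EF_Instrument calibration = 15+11 = 26
ES_Pilot data = max(EF_IRB approval=27, EF_Recruitment=18, EF_Instrument calibration=26) = 27; EF_Pilot data = 27+13 = 40
Expected project duration μ = 40 days. Critical path: Protocol design → IRB approval → Pilot data.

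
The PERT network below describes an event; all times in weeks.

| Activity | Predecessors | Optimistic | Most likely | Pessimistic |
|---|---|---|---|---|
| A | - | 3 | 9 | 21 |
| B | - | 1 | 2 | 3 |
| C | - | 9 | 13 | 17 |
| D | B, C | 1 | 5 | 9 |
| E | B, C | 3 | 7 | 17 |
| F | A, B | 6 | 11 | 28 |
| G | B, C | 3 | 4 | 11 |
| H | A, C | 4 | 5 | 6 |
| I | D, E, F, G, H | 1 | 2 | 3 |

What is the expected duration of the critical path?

te_A = (3 + 4·9 + 21)/6 = 60/6 = 10
te_B = (1 + 4·2 + 3)/6 = 12/6 = 2
te_C = (9 + 4·13 + 17)/6 = 78/6 = 13
te_D = (1 + 4·5 + 9)/6 = 30/6 = 5
te_E = (3 + 4·7 + 17)/6 = 48/6 = 8
te_F = (6 + 4·11 + 28)/6 = 78/6 = 13
te_G = (3 + 4·4 + 11)/6 = 30/6 = 5
te_H = (4 + 4·5 + 6)/6 = 30/6 = 5
te_I = (1 + 4·2 + 3)/6 = 12/6 = 2

Forward pass:
ES_A = 0; EF_A = 10
ES_B = 0; EF_B = 2
ES_C = 0; EF_C = 13
ES_D = max(EF_B=2, EF_C=13) = 13; EF_D = 13+5 = 18
ES_E = max(EF_B=2, EF_C=13) = 13; EF_E = 13+8 = 21
ES_F = max(EF_A=10, EF_B=2) = 10; EF_F = 10+13 = 23
ES_G = max(EF_B=2, EF_C=13) = 13; EF_G = 13+5 = 18
ES_H = max(EF_A=10, EF_C=13) = 13; EF_H = 13+5 = 18
ES_I = max(EF_D=18, EF_E=21, EF_F=23, EF_G=18, EF_H=18) = 23; EF_I = 23+2 = 25
Expected project duration μ = 25 weeks. Critical path: A → F → I.

25 weeks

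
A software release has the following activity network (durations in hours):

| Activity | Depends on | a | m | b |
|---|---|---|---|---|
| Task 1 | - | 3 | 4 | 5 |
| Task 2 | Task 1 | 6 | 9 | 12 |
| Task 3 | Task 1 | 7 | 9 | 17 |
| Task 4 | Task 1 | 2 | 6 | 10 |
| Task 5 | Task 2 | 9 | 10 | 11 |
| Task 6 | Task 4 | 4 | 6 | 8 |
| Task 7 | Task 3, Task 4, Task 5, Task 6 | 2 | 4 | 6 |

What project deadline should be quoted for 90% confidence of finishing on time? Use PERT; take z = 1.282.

te_Task 1 = (3 + 4·4 + 5)/6 = 24/6 = 4; σ²_Task 1 = ((5−3)/6)² = 0.111
te_Task 2 = (6 + 4·9 + 12)/6 = 54/6 = 9; σ²_Task 2 = ((12−6)/6)² = 1.000
te_Task 3 = (7 + 4·9 + 17)/6 = 60/6 = 10; σ²_Task 3 = ((17−7)/6)² = 2.778
te_Task 4 = (2 + 4·6 + 10)/6 = 36/6 = 6; σ²_Task 4 = ((10−2)/6)² = 1.778
te_Task 5 = (9 + 4·10 + 11)/6 = 60/6 = 10; σ²_Task 5 = ((11−9)/6)² = 0.111
te_Task 6 = (4 + 4·6 + 8)/6 = 36/6 = 6; σ²_Task 6 = ((8−4)/6)² = 0.444
te_Task 7 = (2 + 4·4 + 6)/6 = 24/6 = 4; σ²_Task 7 = ((6−2)/6)² = 0.444

Forward pass:
ES_Task 1 = 0; EF_Task 1 = 4
ES_Task 2 = 4; EF_Task 2 = 4+9 = 13
ES_Task 3 = 4; EF_Task 3 = 4+10 = 14
ES_Task 4 = 4; EF_Task 4 = 4+6 = 10
ES_Task 5 = 13; EF_Task 5 = 13+10 = 23
ES_Task 6 = 10; EF_Task 6 = 10+6 = 16
ES_Task 7 = max(EF_Task 3=14, EF_Task 4=10, EF_Task 5=23, EF_Task 6=16) = 23; EF_Task 7 = 23+4 = 27
Expected project duration μ = 27 hours. Critical path: Task 1 → Task 2 → Task 5 → Task 7.

Variance along critical path = 0.111 + 1.000 + 0.111 + 0.444 = 1.667; σ = 1.291 hours.
D = μ + z·σ = 27 + 1.282·1.291 = 28.7 hours

28.7 hours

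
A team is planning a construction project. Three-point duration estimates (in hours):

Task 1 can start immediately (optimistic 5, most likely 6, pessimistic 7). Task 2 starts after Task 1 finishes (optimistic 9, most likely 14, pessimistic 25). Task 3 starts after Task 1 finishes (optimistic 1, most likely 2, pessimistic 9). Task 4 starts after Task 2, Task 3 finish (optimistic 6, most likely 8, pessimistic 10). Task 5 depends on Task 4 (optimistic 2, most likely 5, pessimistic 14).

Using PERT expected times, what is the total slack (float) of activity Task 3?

12 hours

te_Task 1 = (5 + 4·6 + 7)/6 = 36/6 = 6
te_Task 2 = (9 + 4·14 + 25)/6 = 90/6 = 15
te_Task 3 = (1 + 4·2 + 9)/6 = 18/6 = 3
te_Task 4 = (6 + 4·8 + 10)/6 = 48/6 = 8
te_Task 5 = (2 + 4·5 + 14)/6 = 36/6 = 6

Forward pass:
ES_Task 1 = 0; EF_Task 1 = 6
ES_Task 2 = 6; EF_Task 2 = 6+15 = 21
ES_Task 3 = 6; EF_Task 3 = 6+3 = 9
ES_Task 4 = max(EF_Task 2=21, EF_Task 3=9) = 21; EF_Task 4 = 21+8 = 29
ES_Task 5 = 29; EF_Task 5 = 29+6 = 35
Expected project duration μ = 35 hours. Critical path: Task 1 → Task 2 → Task 4 → Task 5.

Backward pass:
LF_Task 5 = 35; LS_Task 5 = 35−6 = 29
LF_Task 4 = LS_Task 5 = 29; LS_Task 4 = 29−8 = 21
LF_Task 3 = LS_Task 4 = 21; LS_Task 3 = 21−3 = 18
LF_Task 2 = LS_Task 4 = 21; LS_Task 2 = 21−15 = 6
LF_Task 1 = min(LS_Task 2=6, LS_Task 3=18) = 6; LS_Task 1 = 6−6 = 0
Slack_Task 3 = LS_Task 3 − ES_Task 3 = 18 − 6 = 12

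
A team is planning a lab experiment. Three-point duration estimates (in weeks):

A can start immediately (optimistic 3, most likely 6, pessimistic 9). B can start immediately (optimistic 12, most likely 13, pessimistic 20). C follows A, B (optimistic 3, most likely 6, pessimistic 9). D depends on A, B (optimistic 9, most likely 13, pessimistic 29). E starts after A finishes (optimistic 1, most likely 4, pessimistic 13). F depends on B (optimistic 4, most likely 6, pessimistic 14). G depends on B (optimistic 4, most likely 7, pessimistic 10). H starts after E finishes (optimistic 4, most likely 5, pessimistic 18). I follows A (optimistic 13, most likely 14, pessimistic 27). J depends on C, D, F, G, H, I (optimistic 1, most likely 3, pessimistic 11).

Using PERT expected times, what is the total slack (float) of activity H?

11 weeks

te_A = (3 + 4·6 + 9)/6 = 36/6 = 6
te_B = (12 + 4·13 + 20)/6 = 84/6 = 14
te_C = (3 + 4·6 + 9)/6 = 36/6 = 6
te_D = (9 + 4·13 + 29)/6 = 90/6 = 15
te_E = (1 + 4·4 + 13)/6 = 30/6 = 5
te_F = (4 + 4·6 + 14)/6 = 42/6 = 7
te_G = (4 + 4·7 + 10)/6 = 42/6 = 7
te_H = (4 + 4·5 + 18)/6 = 42/6 = 7
te_I = (13 + 4·14 + 27)/6 = 96/6 = 16
te_J = (1 + 4·3 + 11)/6 = 24/6 = 4

Forward pass:
ES_A = 0; EF_A = 6
ES_B = 0; EF_B = 14
ES_C = max(EF_A=6, EF_B=14) = 14; EF_C = 14+6 = 20
ES_D = max(EF_A=6, EF_B=14) = 14; EF_D = 14+15 = 29
ES_E = 6; EF_E = 6+5 = 11
ES_F = 14; EF_F = 14+7 = 21
ES_G = 14; EF_G = 14+7 = 21
ES_H = 11; EF_H = 11+7 = 18
ES_I = 6; EF_I = 6+16 = 22
ES_J = max(EF_C=20, EF_D=29, EF_F=21, EF_G=21, EF_H=18, EF_I=22) = 29; EF_J = 29+4 = 33
Expected project duration μ = 33 weeks. Critical path: B → D → J.

Backward pass:
LF_J = 33; LS_J = 33−4 = 29
LF_I = LS_J = 29; LS_I = 29−16 = 13
LF_H = LS_J = 29; LS_H = 29−7 = 22
LF_G = LS_J = 29; LS_G = 29−7 = 22
LF_F = LS_J = 29; LS_F = 29−7 = 22
LF_E = LS_H = 22; LS_E = 22−5 = 17
LF_D = LS_J = 29; LS_D = 29−15 = 14
LF_C = LS_J = 29; LS_C = 29−6 = 23
LF_B = min(LS_C=23, LS_D=14, LS_F=22, LS_G=22) = 14; LS_B = 14−14 = 0
LF_A = min(LS_C=23, LS_D=14, LS_E=17, LS_I=13) = 13; LS_A = 13−6 = 7
Slack_H = LS_H − ES_H = 22 − 11 = 11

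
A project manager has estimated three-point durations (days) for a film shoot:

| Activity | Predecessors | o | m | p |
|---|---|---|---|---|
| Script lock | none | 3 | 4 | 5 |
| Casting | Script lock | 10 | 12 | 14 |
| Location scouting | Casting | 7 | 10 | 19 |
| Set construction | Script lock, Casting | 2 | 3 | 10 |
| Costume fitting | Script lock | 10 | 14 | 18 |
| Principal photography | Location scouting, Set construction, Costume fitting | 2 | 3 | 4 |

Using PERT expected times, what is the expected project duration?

te_Script lock = (3 + 4·4 + 5)/6 = 24/6 = 4
te_Casting = (10 + 4·12 + 14)/6 = 72/6 = 12
te_Location scouting = (7 + 4·10 + 19)/6 = 66/6 = 11
te_Set construction = (2 + 4·3 + 10)/6 = 24/6 = 4
te_Costume fitting = (10 + 4·14 + 18)/6 = 84/6 = 14
te_Principal photography = (2 + 4·3 + 4)/6 = 18/6 = 3

Forward pass:
ES_Script lock = 0; EF_Script lock = 4
ES_Casting = 4; EF_Casting = 4+12 = 16
ES_Location scouting = 16; EF_Location scouting = 16+11 = 27
ES_Set construction = max(EF_Script lock=4, EF_Casting=16) = 16; EF_Set construction = 16+4 = 20
ES_Costume fitting = 4; EF_Costume fitting = 4+14 = 18
ES_Principal photography = max(EF_Location scouting=27, EF_Set construction=20, EF_Costume fitting=18) = 27; EF_Principal photography = 27+3 = 30
Expected project duration μ = 30 days. Critical path: Script lock → Casting → Location scouting → Principal photography.

30 days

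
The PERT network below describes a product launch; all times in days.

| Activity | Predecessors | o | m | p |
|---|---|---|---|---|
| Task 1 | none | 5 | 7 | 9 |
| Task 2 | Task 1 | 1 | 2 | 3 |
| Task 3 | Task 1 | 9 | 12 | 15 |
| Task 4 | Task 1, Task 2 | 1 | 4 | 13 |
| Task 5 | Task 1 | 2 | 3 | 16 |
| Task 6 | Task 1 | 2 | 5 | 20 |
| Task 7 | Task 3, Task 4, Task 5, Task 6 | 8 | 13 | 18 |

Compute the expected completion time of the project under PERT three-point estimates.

te_Task 1 = (5 + 4·7 + 9)/6 = 42/6 = 7
te_Task 2 = (1 + 4·2 + 3)/6 = 12/6 = 2
te_Task 3 = (9 + 4·12 + 15)/6 = 72/6 = 12
te_Task 4 = (1 + 4·4 + 13)/6 = 30/6 = 5
te_Task 5 = (2 + 4·3 + 16)/6 = 30/6 = 5
te_Task 6 = (2 + 4·5 + 20)/6 = 42/6 = 7
te_Task 7 = (8 + 4·13 + 18)/6 = 78/6 = 13

Forward pass:
ES_Task 1 = 0; EF_Task 1 = 7
ES_Task 2 = 7; EF_Task 2 = 7+2 = 9
ES_Task 3 = 7; EF_Task 3 = 7+12 = 19
ES_Task 4 = max(EF_Task 1=7, EF_Task 2=9) = 9; EF_Task 4 = 9+5 = 14
ES_Task 5 = 7; EF_Task 5 = 7+5 = 12
ES_Task 6 = 7; EF_Task 6 = 7+7 = 14
ES_Task 7 = max(EF_Task 3=19, EF_Task 4=14, EF_Task 5=12, EF_Task 6=14) = 19; EF_Task 7 = 19+13 = 32
Expected project duration μ = 32 days. Critical path: Task 1 → Task 3 → Task 7.

32 days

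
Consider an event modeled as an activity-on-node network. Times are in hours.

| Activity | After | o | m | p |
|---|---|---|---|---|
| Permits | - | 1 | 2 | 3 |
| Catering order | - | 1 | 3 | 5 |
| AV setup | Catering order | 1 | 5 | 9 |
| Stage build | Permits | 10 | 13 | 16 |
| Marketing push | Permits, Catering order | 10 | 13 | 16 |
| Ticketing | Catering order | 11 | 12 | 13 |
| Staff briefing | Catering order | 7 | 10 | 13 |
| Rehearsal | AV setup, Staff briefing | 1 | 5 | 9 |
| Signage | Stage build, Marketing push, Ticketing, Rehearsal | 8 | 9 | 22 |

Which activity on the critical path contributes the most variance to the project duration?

te_Permits = (1 + 4·2 + 3)/6 = 12/6 = 2; σ²_Permits = ((3−1)/6)² = 0.111
te_Catering order = (1 + 4·3 + 5)/6 = 18/6 = 3; σ²_Catering order = ((5−1)/6)² = 0.444
te_AV setup = (1 + 4·5 + 9)/6 = 30/6 = 5; σ²_AV setup = ((9−1)/6)² = 1.778
te_Stage build = (10 + 4·13 + 16)/6 = 78/6 = 13; σ²_Stage build = ((16−10)/6)² = 1.000
te_Marketing push = (10 + 4·13 + 16)/6 = 78/6 = 13; σ²_Marketing push = ((16−10)/6)² = 1.000
te_Ticketing = (11 + 4·12 + 13)/6 = 72/6 = 12; σ²_Ticketing = ((13−11)/6)² = 0.111
te_Staff briefing = (7 + 4·10 + 13)/6 = 60/6 = 10; σ²_Staff briefing = ((13−7)/6)² = 1.000
te_Rehearsal = (1 + 4·5 + 9)/6 = 30/6 = 5; σ²_Rehearsal = ((9−1)/6)² = 1.778
te_Signage = (8 + 4·9 + 22)/6 = 66/6 = 11; σ²_Signage = ((22−8)/6)² = 5.444

Forward pass:
ES_Permits = 0; EF_Permits = 2
ES_Catering order = 0; EF_Catering order = 3
ES_AV setup = 3; EF_AV setup = 3+5 = 8
ES_Stage build = 2; EF_Stage build = 2+13 = 15
ES_Marketing push = max(EF_Permits=2, EF_Catering order=3) = 3; EF_Marketing push = 3+13 = 16
ES_Ticketing = 3; EF_Ticketing = 3+12 = 15
ES_Staff briefing = 3; EF_Staff briefing = 3+10 = 13
ES_Rehearsal = max(EF_AV setup=8, EF_Staff briefing=13) = 13; EF_Rehearsal = 13+5 = 18
ES_Signage = max(EF_Stage build=15, EF_Marketing push=16, EF_Ticketing=15, EF_Rehearsal=18) = 18; EF_Signage = 18+11 = 29
Expected project duration μ = 29 hours. Critical path: Catering order → Staff briefing → Rehearsal → Signage.

Variances on critical path: σ²_Catering order=0.444, σ²_Staff briefing=1.000, σ²_Rehearsal=1.778, σ²_Signage=5.444.
Largest is σ²_Signage = 5.444.

Signage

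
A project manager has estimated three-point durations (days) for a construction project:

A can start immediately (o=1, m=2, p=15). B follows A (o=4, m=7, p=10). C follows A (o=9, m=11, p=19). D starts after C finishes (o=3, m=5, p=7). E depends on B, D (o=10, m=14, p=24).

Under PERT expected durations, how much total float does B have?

te_A = (1 + 4·2 + 15)/6 = 24/6 = 4
te_B = (4 + 4·7 + 10)/6 = 42/6 = 7
te_C = (9 + 4·11 + 19)/6 = 72/6 = 12
te_D = (3 + 4·5 + 7)/6 = 30/6 = 5
te_E = (10 + 4·14 + 24)/6 = 90/6 = 15

Forward pass:
ES_A = 0; EF_A = 4
ES_B = 4; EF_B = 4+7 = 11
ES_C = 4; EF_C = 4+12 = 16
ES_D = 16; EF_D = 16+5 = 21
ES_E = max(EF_B=11, EF_D=21) = 21; EF_E = 21+15 = 36
Expected project duration μ = 36 days. Critical path: A → C → D → E.

Backward pass:
LF_E = 36; LS_E = 36−15 = 21
LF_D = LS_E = 21; LS_D = 21−5 = 16
LF_C = LS_D = 16; LS_C = 16−12 = 4
LF_B = LS_E = 21; LS_B = 21−7 = 14
LF_A = min(LS_B=14, LS_C=4) = 4; LS_A = 4−4 = 0
Slack_B = LS_B − ES_B = 14 − 4 = 10

10 days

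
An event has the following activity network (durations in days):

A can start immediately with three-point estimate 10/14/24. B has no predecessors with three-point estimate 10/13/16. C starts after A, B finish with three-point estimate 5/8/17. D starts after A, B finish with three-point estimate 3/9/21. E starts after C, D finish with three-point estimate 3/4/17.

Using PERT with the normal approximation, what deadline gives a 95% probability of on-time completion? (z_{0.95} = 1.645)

te_A = (10 + 4·14 + 24)/6 = 90/6 = 15; σ²_A = ((24−10)/6)² = 5.444
te_B = (10 + 4·13 + 16)/6 = 78/6 = 13; σ²_B = ((16−10)/6)² = 1.000
te_C = (5 + 4·8 + 17)/6 = 54/6 = 9; σ²_C = ((17−5)/6)² = 4.000
te_D = (3 + 4·9 + 21)/6 = 60/6 = 10; σ²_D = ((21−3)/6)² = 9.000
te_E = (3 + 4·4 + 17)/6 = 36/6 = 6; σ²_E = ((17−3)/6)² = 5.444

Forward pass:
ES_A = 0; EF_A = 15
ES_B = 0; EF_B = 13
ES_C = max(EF_A=15, EF_B=13) = 15; EF_C = 15+9 = 24
ES_D = max(EF_A=15, EF_B=13) = 15; EF_D = 15+10 = 25
ES_E = max(EF_C=24, EF_D=25) = 25; EF_E = 25+6 = 31
Expected project duration μ = 31 days. Critical path: A → D → E.

Variance along critical path = 5.444 + 9.000 + 5.444 = 19.889; σ = 4.460 days.
D = μ + z·σ = 31 + 1.645·4.460 = 38.3 days

38.3 days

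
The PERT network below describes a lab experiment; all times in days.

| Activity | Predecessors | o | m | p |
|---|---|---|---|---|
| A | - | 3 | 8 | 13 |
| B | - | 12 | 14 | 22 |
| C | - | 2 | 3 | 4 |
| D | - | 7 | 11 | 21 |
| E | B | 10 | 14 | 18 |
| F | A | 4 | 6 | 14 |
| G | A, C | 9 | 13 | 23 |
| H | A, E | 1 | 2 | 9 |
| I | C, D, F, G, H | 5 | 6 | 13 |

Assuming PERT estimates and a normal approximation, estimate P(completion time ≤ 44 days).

te_A = (3 + 4·8 + 13)/6 = 48/6 = 8; σ²_A = ((13−3)/6)² = 2.778
te_B = (12 + 4·14 + 22)/6 = 90/6 = 15; σ²_B = ((22−12)/6)² = 2.778
te_C = (2 + 4·3 + 4)/6 = 18/6 = 3; σ²_C = ((4−2)/6)² = 0.111
te_D = (7 + 4·11 + 21)/6 = 72/6 = 12; σ²_D = ((21−7)/6)² = 5.444
te_E = (10 + 4·14 + 18)/6 = 84/6 = 14; σ²_E = ((18−10)/6)² = 1.778
te_F = (4 + 4·6 + 14)/6 = 42/6 = 7; σ²_F = ((14−4)/6)² = 2.778
te_G = (9 + 4·13 + 23)/6 = 84/6 = 14; σ²_G = ((23−9)/6)² = 5.444
te_H = (1 + 4·2 + 9)/6 = 18/6 = 3; σ²_H = ((9−1)/6)² = 1.778
te_I = (5 + 4·6 + 13)/6 = 42/6 = 7; σ²_I = ((13−5)/6)² = 1.778

Forward pass:
ES_A = 0; EF_A = 8
ES_B = 0; EF_B = 15
ES_C = 0; EF_C = 3
ES_D = 0; EF_D = 12
ES_E = 15; EF_E = 15+14 = 29
ES_F = 8; EF_F = 8+7 = 15
ES_G = max(EF_A=8, EF_C=3) = 8; EF_G = 8+14 = 22
ES_H = max(EF_A=8, EF_E=29) = 29; EF_H = 29+3 = 32
ES_I = max(EF_C=3, EF_D=12, EF_F=15, EF_G=22, EF_H=32) = 32; EF_I = 32+7 = 39
Expected project duration μ = 39 days. Critical path: B → E → H → I.

Variance along critical path = 2.778 + 1.778 + 1.778 + 1.778 = 8.111; σ = √8.111 = 2.848 days.
Z = (44 − 39) / 2.848 = 1.756
P(T ≤ 44) = Φ(1.756) ≈ 0.960

0.960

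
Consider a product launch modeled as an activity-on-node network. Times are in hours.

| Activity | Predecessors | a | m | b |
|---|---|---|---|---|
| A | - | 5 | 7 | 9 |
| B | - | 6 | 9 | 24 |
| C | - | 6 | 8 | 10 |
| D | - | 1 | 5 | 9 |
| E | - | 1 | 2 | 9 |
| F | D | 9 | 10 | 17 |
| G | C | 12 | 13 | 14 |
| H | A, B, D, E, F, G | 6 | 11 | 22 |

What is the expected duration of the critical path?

33 hours

te_A = (5 + 4·7 + 9)/6 = 42/6 = 7
te_B = (6 + 4·9 + 24)/6 = 66/6 = 11
te_C = (6 + 4·8 + 10)/6 = 48/6 = 8
te_D = (1 + 4·5 + 9)/6 = 30/6 = 5
te_E = (1 + 4·2 + 9)/6 = 18/6 = 3
te_F = (9 + 4·10 + 17)/6 = 66/6 = 11
te_G = (12 + 4·13 + 14)/6 = 78/6 = 13
te_H = (6 + 4·11 + 22)/6 = 72/6 = 12

Forward pass:
ES_A = 0; EF_A = 7
ES_B = 0; EF_B = 11
ES_C = 0; EF_C = 8
ES_D = 0; EF_D = 5
ES_E = 0; EF_E = 3
ES_F = 5; EF_F = 5+11 = 16
ES_G = 8; EF_G = 8+13 = 21
ES_H = max(EF_A=7, EF_B=11, EF_D=5, EF_E=3, EF_F=16, EF_G=21) = 21; EF_H = 21+12 = 33
Expected project duration μ = 33 hours. Critical path: C → G → H.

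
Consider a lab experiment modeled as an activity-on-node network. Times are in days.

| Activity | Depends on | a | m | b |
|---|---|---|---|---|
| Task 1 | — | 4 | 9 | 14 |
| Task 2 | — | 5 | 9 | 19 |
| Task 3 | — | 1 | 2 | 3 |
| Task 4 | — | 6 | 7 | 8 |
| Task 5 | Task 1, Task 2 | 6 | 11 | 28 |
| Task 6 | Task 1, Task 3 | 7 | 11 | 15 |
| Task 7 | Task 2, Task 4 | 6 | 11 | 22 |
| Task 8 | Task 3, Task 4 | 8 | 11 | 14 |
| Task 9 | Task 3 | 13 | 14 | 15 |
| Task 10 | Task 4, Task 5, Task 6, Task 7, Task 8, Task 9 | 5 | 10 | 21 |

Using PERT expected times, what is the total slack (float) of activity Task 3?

te_Task 1 = (4 + 4·9 + 14)/6 = 54/6 = 9
te_Task 2 = (5 + 4·9 + 19)/6 = 60/6 = 10
te_Task 3 = (1 + 4·2 + 3)/6 = 12/6 = 2
te_Task 4 = (6 + 4·7 + 8)/6 = 42/6 = 7
te_Task 5 = (6 + 4·11 + 28)/6 = 78/6 = 13
te_Task 6 = (7 + 4·11 + 15)/6 = 66/6 = 11
te_Task 7 = (6 + 4·11 + 22)/6 = 72/6 = 12
te_Task 8 = (8 + 4·11 + 14)/6 = 66/6 = 11
te_Task 9 = (13 + 4·14 + 15)/6 = 84/6 = 14
te_Task 10 = (5 + 4·10 + 21)/6 = 66/6 = 11

Forward pass:
ES_Task 1 = 0; EF_Task 1 = 9
ES_Task 2 = 0; EF_Task 2 = 10
ES_Task 3 = 0; EF_Task 3 = 2
ES_Task 4 = 0; EF_Task 4 = 7
ES_Task 5 = max(EF_Task 1=9, EF_Task 2=10) = 10; EF_Task 5 = 10+13 = 23
ES_Task 6 = max(EF_Task 1=9, EF_Task 3=2) = 9; EF_Task 6 = 9+11 = 20
ES_Task 7 = max(EF_Task 2=10, EF_Task 4=7) = 10; EF_Task 7 = 10+12 = 22
ES_Task 8 = max(EF_Task 3=2, EF_Task 4=7) = 7; EF_Task 8 = 7+11 = 18
ES_Task 9 = 2; EF_Task 9 = 2+14 = 16
ES_Task 10 = max(EF_Task 4=7, EF_Task 5=23, EF_Task 6=20, EF_Task 7=22, EF_Task 8=18, EF_Task 9=16) = 23; EF_Task 10 = 23+11 = 34
Expected project duration μ = 34 days. Critical path: Task 2 → Task 5 → Task 10.

Backward pass:
LF_Task 10 = 34; LS_Task 10 = 34−11 = 23
LF_Task 9 = LS_Task 10 = 23; LS_Task 9 = 23−14 = 9
LF_Task 8 = LS_Task 10 = 23; LS_Task 8 = 23−11 = 12
LF_Task 7 = LS_Task 10 = 23; LS_Task 7 = 23−12 = 11
LF_Task 6 = LS_Task 10 = 23; LS_Task 6 = 23−11 = 12
LF_Task 5 = LS_Task 10 = 23; LS_Task 5 = 23−13 = 10
LF_Task 4 = min(LS_Task 7=11, LS_Task 8=12, LS_Task 10=23) = 11; LS_Task 4 = 11−7 = 4
LF_Task 3 = min(LS_Task 6=12, LS_Task 8=12, LS_Task 9=9) = 9; LS_Task 3 = 9−2 = 7
LF_Task 2 = min(LS_Task 5=10, LS_Task 7=11) = 10; LS_Task 2 = 10−10 = 0
LF_Task 1 = min(LS_Task 5=10, LS_Task 6=12) = 10; LS_Task 1 = 10−9 = 1
Slack_Task 3 = LS_Task 3 − ES_Task 3 = 7 − 0 = 7

7 days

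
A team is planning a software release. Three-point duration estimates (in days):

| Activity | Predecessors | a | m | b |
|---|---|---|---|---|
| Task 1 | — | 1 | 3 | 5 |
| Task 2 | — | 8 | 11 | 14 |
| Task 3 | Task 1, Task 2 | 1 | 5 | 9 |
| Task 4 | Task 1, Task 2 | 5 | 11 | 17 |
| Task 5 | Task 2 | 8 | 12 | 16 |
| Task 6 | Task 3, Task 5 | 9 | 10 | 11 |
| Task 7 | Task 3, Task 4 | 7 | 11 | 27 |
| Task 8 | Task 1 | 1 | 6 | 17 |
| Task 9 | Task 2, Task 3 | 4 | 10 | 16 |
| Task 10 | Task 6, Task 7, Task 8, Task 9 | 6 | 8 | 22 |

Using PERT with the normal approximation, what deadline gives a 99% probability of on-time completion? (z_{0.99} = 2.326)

56.2 days

te_Task 1 = (1 + 4·3 + 5)/6 = 18/6 = 3; σ²_Task 1 = ((5−1)/6)² = 0.444
te_Task 2 = (8 + 4·11 + 14)/6 = 66/6 = 11; σ²_Task 2 = ((14−8)/6)² = 1.000
te_Task 3 = (1 + 4·5 + 9)/6 = 30/6 = 5; σ²_Task 3 = ((9−1)/6)² = 1.778
te_Task 4 = (5 + 4·11 + 17)/6 = 66/6 = 11; σ²_Task 4 = ((17−5)/6)² = 4.000
te_Task 5 = (8 + 4·12 + 16)/6 = 72/6 = 12; σ²_Task 5 = ((16−8)/6)² = 1.778
te_Task 6 = (9 + 4·10 + 11)/6 = 60/6 = 10; σ²_Task 6 = ((11−9)/6)² = 0.111
te_Task 7 = (7 + 4·11 + 27)/6 = 78/6 = 13; σ²_Task 7 = ((27−7)/6)² = 11.111
te_Task 8 = (1 + 4·6 + 17)/6 = 42/6 = 7; σ²_Task 8 = ((17−1)/6)² = 7.111
te_Task 9 = (4 + 4·10 + 16)/6 = 60/6 = 10; σ²_Task 9 = ((16−4)/6)² = 4.000
te_Task 10 = (6 + 4·8 + 22)/6 = 60/6 = 10; σ²_Task 10 = ((22−6)/6)² = 7.111

Forward pass:
ES_Task 1 = 0; EF_Task 1 = 3
ES_Task 2 = 0; EF_Task 2 = 11
ES_Task 3 = max(EF_Task 1=3, EF_Task 2=11) = 11; EF_Task 3 = 11+5 = 16
ES_Task 4 = max(EF_Task 1=3, EF_Task 2=11) = 11; EF_Task 4 = 11+11 = 22
ES_Task 5 = 11; EF_Task 5 = 11+12 = 23
ES_Task 6 = max(EF_Task 3=16, EF_Task 5=23) = 23; EF_Task 6 = 23+10 = 33
ES_Task 7 = max(EF_Task 3=16, EF_Task 4=22) = 22; EF_Task 7 = 22+13 = 35
ES_Task 8 = 3; EF_Task 8 = 3+7 = 10
ES_Task 9 = max(EF_Task 2=11, EF_Task 3=16) = 16; EF_Task 9 = 16+10 = 26
ES_Task 10 = max(EF_Task 6=33, EF_Task 7=35, EF_Task 8=10, EF_Task 9=26) = 35; EF_Task 10 = 35+10 = 45
Expected project duration μ = 45 days. Critical path: Task 2 → Task 4 → Task 7 → Task 10.

Variance along critical path = 1.000 + 4.000 + 11.111 + 7.111 = 23.222; σ = 4.819 days.
D = μ + z·σ = 45 + 2.326·4.819 = 56.2 days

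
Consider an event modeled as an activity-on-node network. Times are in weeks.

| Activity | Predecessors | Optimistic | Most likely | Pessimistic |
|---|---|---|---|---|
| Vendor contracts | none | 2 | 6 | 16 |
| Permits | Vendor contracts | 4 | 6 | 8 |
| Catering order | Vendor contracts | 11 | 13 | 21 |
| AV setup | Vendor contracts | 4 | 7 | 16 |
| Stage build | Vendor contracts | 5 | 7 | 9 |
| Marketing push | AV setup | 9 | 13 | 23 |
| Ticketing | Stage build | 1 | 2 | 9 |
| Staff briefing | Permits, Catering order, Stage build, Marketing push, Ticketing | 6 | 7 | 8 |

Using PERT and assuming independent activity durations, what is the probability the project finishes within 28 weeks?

te_Vendor contracts = (2 + 4·6 + 16)/6 = 42/6 = 7; σ²_Vendor contracts = ((16−2)/6)² = 5.444
te_Permits = (4 + 4·6 + 8)/6 = 36/6 = 6; σ²_Permits = ((8−4)/6)² = 0.444
te_Catering order = (11 + 4·13 + 21)/6 = 84/6 = 14; σ²_Catering order = ((21−11)/6)² = 2.778
te_AV setup = (4 + 4·7 + 16)/6 = 48/6 = 8; σ²_AV setup = ((16−4)/6)² = 4.000
te_Stage build = (5 + 4·7 + 9)/6 = 42/6 = 7; σ²_Stage build = ((9−5)/6)² = 0.444
te_Marketing push = (9 + 4·13 + 23)/6 = 84/6 = 14; σ²_Marketing push = ((23−9)/6)² = 5.444
te_Ticketing = (1 + 4·2 + 9)/6 = 18/6 = 3; σ²_Ticketing = ((9−1)/6)² = 1.778
te_Staff briefing = (6 + 4·7 + 8)/6 = 42/6 = 7; σ²_Staff briefing = ((8−6)/6)² = 0.111

Forward pass:
ES_Vendor contracts = 0; EF_Vendor contracts = 7
ES_Permits = 7; EF_Permits = 7+6 = 13
ES_Catering order = 7; EF_Catering order = 7+14 = 21
ES_AV setup = 7; EF_AV setup = 7+8 = 15
ES_Stage build = 7; EF_Stage build = 7+7 = 14
ES_Marketing push = 15; EF_Marketing push = 15+14 = 29
ES_Ticketing = 14; EF_Ticketing = 14+3 = 17
ES_Staff briefing = max(EF_Permits=13, EF_Catering order=21, EF_Stage build=14, EF_Marketing push=29, EF_Ticketing=17) = 29; EF_Staff briefing = 29+7 = 36
Expected project duration μ = 36 weeks. Critical path: Vendor contracts → AV setup → Marketing push → Staff briefing.

Variance along critical path = 5.444 + 4.000 + 5.444 + 0.111 = 15.000; σ = √15.000 = 3.873 weeks.
Z = (28 − 36) / 3.873 = -2.066
P(T ≤ 28) = Φ(-2.066) ≈ 0.019

0.019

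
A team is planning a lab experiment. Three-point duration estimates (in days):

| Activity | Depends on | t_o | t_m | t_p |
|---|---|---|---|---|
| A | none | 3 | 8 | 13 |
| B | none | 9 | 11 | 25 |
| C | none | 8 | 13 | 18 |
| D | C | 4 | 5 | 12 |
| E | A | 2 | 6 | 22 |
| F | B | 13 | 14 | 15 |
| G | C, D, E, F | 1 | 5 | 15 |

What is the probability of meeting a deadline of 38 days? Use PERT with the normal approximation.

te_A = (3 + 4·8 + 13)/6 = 48/6 = 8; σ²_A = ((13−3)/6)² = 2.778
te_B = (9 + 4·11 + 25)/6 = 78/6 = 13; σ²_B = ((25−9)/6)² = 7.111
te_C = (8 + 4·13 + 18)/6 = 78/6 = 13; σ²_C = ((18−8)/6)² = 2.778
te_D = (4 + 4·5 + 12)/6 = 36/6 = 6; σ²_D = ((12−4)/6)² = 1.778
te_E = (2 + 4·6 + 22)/6 = 48/6 = 8; σ²_E = ((22−2)/6)² = 11.111
te_F = (13 + 4·14 + 15)/6 = 84/6 = 14; σ²_F = ((15−13)/6)² = 0.111
te_G = (1 + 4·5 + 15)/6 = 36/6 = 6; σ²_G = ((15−1)/6)² = 5.444

Forward pass:
ES_A = 0; EF_A = 8
ES_B = 0; EF_B = 13
ES_C = 0; EF_C = 13
ES_D = 13; EF_D = 13+6 = 19
ES_E = 8; EF_E = 8+8 = 16
ES_F = 13; EF_F = 13+14 = 27
ES_G = max(EF_C=13, EF_D=19, EF_E=16, EF_F=27) = 27; EF_G = 27+6 = 33
Expected project duration μ = 33 days. Critical path: B → F → G.

Variance along critical path = 7.111 + 0.111 + 5.444 = 12.667; σ = √12.667 = 3.559 days.
Z = (38 − 33) / 3.559 = 1.405
P(T ≤ 38) = Φ(1.405) ≈ 0.920

0.920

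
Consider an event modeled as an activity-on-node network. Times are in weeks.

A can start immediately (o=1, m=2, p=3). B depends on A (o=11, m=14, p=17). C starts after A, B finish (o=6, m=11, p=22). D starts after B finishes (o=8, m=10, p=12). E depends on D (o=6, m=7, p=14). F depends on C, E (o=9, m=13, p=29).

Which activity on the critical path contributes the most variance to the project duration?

F

te_A = (1 + 4·2 + 3)/6 = 12/6 = 2; σ²_A = ((3−1)/6)² = 0.111
te_B = (11 + 4·14 + 17)/6 = 84/6 = 14; σ²_B = ((17−11)/6)² = 1.000
te_C = (6 + 4·11 + 22)/6 = 72/6 = 12; σ²_C = ((22−6)/6)² = 7.111
te_D = (8 + 4·10 + 12)/6 = 60/6 = 10; σ²_D = ((12−8)/6)² = 0.444
te_E = (6 + 4·7 + 14)/6 = 48/6 = 8; σ²_E = ((14−6)/6)² = 1.778
te_F = (9 + 4·13 + 29)/6 = 90/6 = 15; σ²_F = ((29−9)/6)² = 11.111

Forward pass:
ES_A = 0; EF_A = 2
ES_B = 2; EF_B = 2+14 = 16
ES_C = max(EF_A=2, EF_B=16) = 16; EF_C = 16+12 = 28
ES_D = 16; EF_D = 16+10 = 26
ES_E = 26; EF_E = 26+8 = 34
ES_F = max(EF_C=28, EF_E=34) = 34; EF_F = 34+15 = 49
Expected project duration μ = 49 weeks. Critical path: A → B → D → E → F.

Variances on critical path: σ²_A=0.111, σ²_B=1.000, σ²_D=0.444, σ²_E=1.778, σ²_F=11.111.
Largest is σ²_F = 11.111.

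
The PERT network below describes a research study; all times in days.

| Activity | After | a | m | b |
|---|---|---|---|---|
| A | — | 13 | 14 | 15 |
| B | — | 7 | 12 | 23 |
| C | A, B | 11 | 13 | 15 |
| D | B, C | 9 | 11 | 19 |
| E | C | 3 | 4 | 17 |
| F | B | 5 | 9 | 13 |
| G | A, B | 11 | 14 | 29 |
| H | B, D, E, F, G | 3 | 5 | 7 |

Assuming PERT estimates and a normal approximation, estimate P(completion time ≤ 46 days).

0.848

te_A = (13 + 4·14 + 15)/6 = 84/6 = 14; σ²_A = ((15−13)/6)² = 0.111
te_B = (7 + 4·12 + 23)/6 = 78/6 = 13; σ²_B = ((23−7)/6)² = 7.111
te_C = (11 + 4·13 + 15)/6 = 78/6 = 13; σ²_C = ((15−11)/6)² = 0.444
te_D = (9 + 4·11 + 19)/6 = 72/6 = 12; σ²_D = ((19−9)/6)² = 2.778
te_E = (3 + 4·4 + 17)/6 = 36/6 = 6; σ²_E = ((17−3)/6)² = 5.444
te_F = (5 + 4·9 + 13)/6 = 54/6 = 9; σ²_F = ((13−5)/6)² = 1.778
te_G = (11 + 4·14 + 29)/6 = 96/6 = 16; σ²_G = ((29−11)/6)² = 9.000
te_H = (3 + 4·5 + 7)/6 = 30/6 = 5; σ²_H = ((7−3)/6)² = 0.444

Forward pass:
ES_A = 0; EF_A = 14
ES_B = 0; EF_B = 13
ES_C = max(EF_A=14, EF_B=13) = 14; EF_C = 14+13 = 27
ES_D = max(EF_B=13, EF_C=27) = 27; EF_D = 27+12 = 39
ES_E = 27; EF_E = 27+6 = 33
ES_F = 13; EF_F = 13+9 = 22
ES_G = max(EF_A=14, EF_B=13) = 14; EF_G = 14+16 = 30
ES_H = max(EF_B=13, EF_D=39, EF_E=33, EF_F=22, EF_G=30) = 39; EF_H = 39+5 = 44
Expected project duration μ = 44 days. Critical path: A → C → D → H.

Variance along critical path = 0.111 + 0.444 + 2.778 + 0.444 = 3.778; σ = √3.778 = 1.944 days.
Z = (46 − 44) / 1.944 = 1.029
P(T ≤ 46) = Φ(1.029) ≈ 0.848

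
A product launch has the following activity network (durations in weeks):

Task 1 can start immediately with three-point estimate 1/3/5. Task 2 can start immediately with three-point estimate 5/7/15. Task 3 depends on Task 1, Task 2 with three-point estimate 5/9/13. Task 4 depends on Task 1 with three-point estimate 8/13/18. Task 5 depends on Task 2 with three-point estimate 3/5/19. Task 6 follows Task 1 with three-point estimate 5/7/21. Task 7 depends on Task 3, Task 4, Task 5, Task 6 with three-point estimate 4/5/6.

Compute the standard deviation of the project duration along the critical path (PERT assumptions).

2.16 weeks

te_Task 1 = (1 + 4·3 + 5)/6 = 18/6 = 3; σ²_Task 1 = ((5−1)/6)² = 0.444
te_Task 2 = (5 + 4·7 + 15)/6 = 48/6 = 8; σ²_Task 2 = ((15−5)/6)² = 2.778
te_Task 3 = (5 + 4·9 + 13)/6 = 54/6 = 9; σ²_Task 3 = ((13−5)/6)² = 1.778
te_Task 4 = (8 + 4·13 + 18)/6 = 78/6 = 13; σ²_Task 4 = ((18−8)/6)² = 2.778
te_Task 5 = (3 + 4·5 + 19)/6 = 42/6 = 7; σ²_Task 5 = ((19−3)/6)² = 7.111
te_Task 6 = (5 + 4·7 + 21)/6 = 54/6 = 9; σ²_Task 6 = ((21−5)/6)² = 7.111
te_Task 7 = (4 + 4·5 + 6)/6 = 30/6 = 5; σ²_Task 7 = ((6−4)/6)² = 0.111

Forward pass:
ES_Task 1 = 0; EF_Task 1 = 3
ES_Task 2 = 0; EF_Task 2 = 8
ES_Task 3 = max(EF_Task 1=3, EF_Task 2=8) = 8; EF_Task 3 = 8+9 = 17
ES_Task 4 = 3; EF_Task 4 = 3+13 = 16
ES_Task 5 = 8; EF_Task 5 = 8+7 = 15
ES_Task 6 = 3; EF_Task 6 = 3+9 = 12
ES_Task 7 = max(EF_Task 3=17, EF_Task 4=16, EF_Task 5=15, EF_Task 6=12) = 17; EF_Task 7 = 17+5 = 22
Expected project duration μ = 22 weeks. Critical path: Task 2 → Task 3 → Task 7.

Variance along critical path = 2.778 + 1.778 + 0.111 = 4.667
σ = √4.667 = 2.160 weeks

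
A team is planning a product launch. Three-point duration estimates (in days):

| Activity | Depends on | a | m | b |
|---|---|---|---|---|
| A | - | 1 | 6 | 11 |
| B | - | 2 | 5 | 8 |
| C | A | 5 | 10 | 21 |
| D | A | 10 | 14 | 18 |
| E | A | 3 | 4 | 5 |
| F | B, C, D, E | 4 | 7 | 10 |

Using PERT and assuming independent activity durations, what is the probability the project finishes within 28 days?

te_A = (1 + 4·6 + 11)/6 = 36/6 = 6; σ²_A = ((11−1)/6)² = 2.778
te_B = (2 + 4·5 + 8)/6 = 30/6 = 5; σ²_B = ((8−2)/6)² = 1.000
te_C = (5 + 4·10 + 21)/6 = 66/6 = 11; σ²_C = ((21−5)/6)² = 7.111
te_D = (10 + 4·14 + 18)/6 = 84/6 = 14; σ²_D = ((18−10)/6)² = 1.778
te_E = (3 + 4·4 + 5)/6 = 24/6 = 4; σ²_E = ((5−3)/6)² = 0.111
te_F = (4 + 4·7 + 10)/6 = 42/6 = 7; σ²_F = ((10−4)/6)² = 1.000

Forward pass:
ES_A = 0; EF_A = 6
ES_B = 0; EF_B = 5
ES_C = 6; EF_C = 6+11 = 17
ES_D = 6; EF_D = 6+14 = 20
ES_E = 6; EF_E = 6+4 = 10
ES_F = max(EF_B=5, EF_C=17, EF_D=20, EF_E=10) = 20; EF_F = 20+7 = 27
Expected project duration μ = 27 days. Critical path: A → D → F.

Variance along critical path = 2.778 + 1.778 + 1.000 = 5.556; σ = √5.556 = 2.357 days.
Z = (28 − 27) / 2.357 = 0.424
P(T ≤ 28) = Φ(0.424) ≈ 0.664

0.664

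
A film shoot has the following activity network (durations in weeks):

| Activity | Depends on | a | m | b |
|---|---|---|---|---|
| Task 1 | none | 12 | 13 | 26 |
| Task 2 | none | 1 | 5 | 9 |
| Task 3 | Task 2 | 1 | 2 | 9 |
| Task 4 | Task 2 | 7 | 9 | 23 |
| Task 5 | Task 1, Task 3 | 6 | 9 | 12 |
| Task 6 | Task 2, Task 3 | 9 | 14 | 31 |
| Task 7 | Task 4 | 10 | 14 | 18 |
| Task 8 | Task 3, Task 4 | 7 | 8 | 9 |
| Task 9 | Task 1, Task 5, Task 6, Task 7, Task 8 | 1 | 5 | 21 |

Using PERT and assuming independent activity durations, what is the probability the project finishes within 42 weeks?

0.858

te_Task 1 = (12 + 4·13 + 26)/6 = 90/6 = 15; σ²_Task 1 = ((26−12)/6)² = 5.444
te_Task 2 = (1 + 4·5 + 9)/6 = 30/6 = 5; σ²_Task 2 = ((9−1)/6)² = 1.778
te_Task 3 = (1 + 4·2 + 9)/6 = 18/6 = 3; σ²_Task 3 = ((9−1)/6)² = 1.778
te_Task 4 = (7 + 4·9 + 23)/6 = 66/6 = 11; σ²_Task 4 = ((23−7)/6)² = 7.111
te_Task 5 = (6 + 4·9 + 12)/6 = 54/6 = 9; σ²_Task 5 = ((12−6)/6)² = 1.000
te_Task 6 = (9 + 4·14 + 31)/6 = 96/6 = 16; σ²_Task 6 = ((31−9)/6)² = 13.444
te_Task 7 = (10 + 4·14 + 18)/6 = 84/6 = 14; σ²_Task 7 = ((18−10)/6)² = 1.778
te_Task 8 = (7 + 4·8 + 9)/6 = 48/6 = 8; σ²_Task 8 = ((9−7)/6)² = 0.111
te_Task 9 = (1 + 4·5 + 21)/6 = 42/6 = 7; σ²_Task 9 = ((21−1)/6)² = 11.111

Forward pass:
ES_Task 1 = 0; EF_Task 1 = 15
ES_Task 2 = 0; EF_Task 2 = 5
ES_Task 3 = 5; EF_Task 3 = 5+3 = 8
ES_Task 4 = 5; EF_Task 4 = 5+11 = 16
ES_Task 5 = max(EF_Task 1=15, EF_Task 3=8) = 15; EF_Task 5 = 15+9 = 24
ES_Task 6 = max(EF_Task 2=5, EF_Task 3=8) = 8; EF_Task 6 = 8+16 = 24
ES_Task 7 = 16; EF_Task 7 = 16+14 = 30
ES_Task 8 = max(EF_Task 3=8, EF_Task 4=16) = 16; EF_Task 8 = 16+8 = 24
ES_Task 9 = max(EF_Task 1=15, EF_Task 5=24, EF_Task 6=24, EF_Task 7=30, EF_Task 8=24) = 30; EF_Task 9 = 30+7 = 37
Expected project duration μ = 37 weeks. Critical path: Task 2 → Task 4 → Task 7 → Task 9.

Variance along critical path = 1.778 + 7.111 + 1.778 + 11.111 = 21.778; σ = √21.778 = 4.667 weeks.
Z = (42 − 37) / 4.667 = 1.071
P(T ≤ 42) = Φ(1.071) ≈ 0.858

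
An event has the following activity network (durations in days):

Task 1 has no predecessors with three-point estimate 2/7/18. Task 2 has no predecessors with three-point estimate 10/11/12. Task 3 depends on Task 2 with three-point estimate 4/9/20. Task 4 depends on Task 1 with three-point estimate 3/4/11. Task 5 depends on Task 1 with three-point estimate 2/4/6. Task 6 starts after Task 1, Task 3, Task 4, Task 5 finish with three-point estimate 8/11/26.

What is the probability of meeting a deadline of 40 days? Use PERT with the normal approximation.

0.932

te_Task 1 = (2 + 4·7 + 18)/6 = 48/6 = 8; σ²_Task 1 = ((18−2)/6)² = 7.111
te_Task 2 = (10 + 4·11 + 12)/6 = 66/6 = 11; σ²_Task 2 = ((12−10)/6)² = 0.111
te_Task 3 = (4 + 4·9 + 20)/6 = 60/6 = 10; σ²_Task 3 = ((20−4)/6)² = 7.111
te_Task 4 = (3 + 4·4 + 11)/6 = 30/6 = 5; σ²_Task 4 = ((11−3)/6)² = 1.778
te_Task 5 = (2 + 4·4 + 6)/6 = 24/6 = 4; σ²_Task 5 = ((6−2)/6)² = 0.444
te_Task 6 = (8 + 4·11 + 26)/6 = 78/6 = 13; σ²_Task 6 = ((26−8)/6)² = 9.000

Forward pass:
ES_Task 1 = 0; EF_Task 1 = 8
ES_Task 2 = 0; EF_Task 2 = 11
ES_Task 3 = 11; EF_Task 3 = 11+10 = 21
ES_Task 4 = 8; EF_Task 4 = 8+5 = 13
ES_Task 5 = 8; EF_Task 5 = 8+4 = 12
ES_Task 6 = max(EF_Task 1=8, EF_Task 3=21, EF_Task 4=13, EF_Task 5=12) = 21; EF_Task 6 = 21+13 = 34
Expected project duration μ = 34 days. Critical path: Task 2 → Task 3 → Task 6.

Variance along critical path = 0.111 + 7.111 + 9.000 = 16.222; σ = √16.222 = 4.028 days.
Z = (40 − 34) / 4.028 = 1.490
P(T ≤ 40) = Φ(1.490) ≈ 0.932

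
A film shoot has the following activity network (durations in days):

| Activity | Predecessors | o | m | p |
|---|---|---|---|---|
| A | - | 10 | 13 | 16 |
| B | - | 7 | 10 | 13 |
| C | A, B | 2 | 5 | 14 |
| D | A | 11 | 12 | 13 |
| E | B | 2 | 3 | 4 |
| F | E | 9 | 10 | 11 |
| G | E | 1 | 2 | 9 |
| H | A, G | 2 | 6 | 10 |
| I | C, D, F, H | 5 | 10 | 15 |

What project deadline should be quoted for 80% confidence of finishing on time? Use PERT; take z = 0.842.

36.7 days

te_A = (10 + 4·13 + 16)/6 = 78/6 = 13; σ²_A = ((16−10)/6)² = 1.000
te_B = (7 + 4·10 + 13)/6 = 60/6 = 10; σ²_B = ((13−7)/6)² = 1.000
te_C = (2 + 4·5 + 14)/6 = 36/6 = 6; σ²_C = ((14−2)/6)² = 4.000
te_D = (11 + 4·12 + 13)/6 = 72/6 = 12; σ²_D = ((13−11)/6)² = 0.111
te_E = (2 + 4·3 + 4)/6 = 18/6 = 3; σ²_E = ((4−2)/6)² = 0.111
te_F = (9 + 4·10 + 11)/6 = 60/6 = 10; σ²_F = ((11−9)/6)² = 0.111
te_G = (1 + 4·2 + 9)/6 = 18/6 = 3; σ²_G = ((9−1)/6)² = 1.778
te_H = (2 + 4·6 + 10)/6 = 36/6 = 6; σ²_H = ((10−2)/6)² = 1.778
te_I = (5 + 4·10 + 15)/6 = 60/6 = 10; σ²_I = ((15−5)/6)² = 2.778

Forward pass:
ES_A = 0; EF_A = 13
ES_B = 0; EF_B = 10
ES_C = max(EF_A=13, EF_B=10) = 13; EF_C = 13+6 = 19
ES_D = 13; EF_D = 13+12 = 25
ES_E = 10; EF_E = 10+3 = 13
ES_F = 13; EF_F = 13+10 = 23
ES_G = 13; EF_G = 13+3 = 16
ES_H = max(EF_A=13, EF_G=16) = 16; EF_H = 16+6 = 22
ES_I = max(EF_C=19, EF_D=25, EF_F=23, EF_H=22) = 25; EF_I = 25+10 = 35
Expected project duration μ = 35 days. Critical path: A → D → I.

Variance along critical path = 1.000 + 0.111 + 2.778 = 3.889; σ = 1.972 days.
D = μ + z·σ = 35 + 0.842·1.972 = 36.7 days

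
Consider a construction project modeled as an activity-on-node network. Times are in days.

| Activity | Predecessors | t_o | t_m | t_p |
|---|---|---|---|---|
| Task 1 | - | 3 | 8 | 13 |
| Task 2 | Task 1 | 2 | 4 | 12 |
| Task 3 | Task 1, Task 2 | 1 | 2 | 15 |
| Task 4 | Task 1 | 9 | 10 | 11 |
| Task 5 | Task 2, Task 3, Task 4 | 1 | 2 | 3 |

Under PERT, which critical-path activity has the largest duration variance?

Task 1

te_Task 1 = (3 + 4·8 + 13)/6 = 48/6 = 8; σ²_Task 1 = ((13−3)/6)² = 2.778
te_Task 2 = (2 + 4·4 + 12)/6 = 30/6 = 5; σ²_Task 2 = ((12−2)/6)² = 2.778
te_Task 3 = (1 + 4·2 + 15)/6 = 24/6 = 4; σ²_Task 3 = ((15−1)/6)² = 5.444
te_Task 4 = (9 + 4·10 + 11)/6 = 60/6 = 10; σ²_Task 4 = ((11−9)/6)² = 0.111
te_Task 5 = (1 + 4·2 + 3)/6 = 12/6 = 2; σ²_Task 5 = ((3−1)/6)² = 0.111

Forward pass:
ES_Task 1 = 0; EF_Task 1 = 8
ES_Task 2 = 8; EF_Task 2 = 8+5 = 13
ES_Task 3 = max(EF_Task 1=8, EF_Task 2=13) = 13; EF_Task 3 = 13+4 = 17
ES_Task 4 = 8; EF_Task 4 = 8+10 = 18
ES_Task 5 = max(EF_Task 2=13, EF_Task 3=17, EF_Task 4=18) = 18; EF_Task 5 = 18+2 = 20
Expected project duration μ = 20 days. Critical path: Task 1 → Task 4 → Task 5.

Variances on critical path: σ²_Task 1=2.778, σ²_Task 4=0.111, σ²_Task 5=0.111.
Largest is σ²_Task 1 = 2.778.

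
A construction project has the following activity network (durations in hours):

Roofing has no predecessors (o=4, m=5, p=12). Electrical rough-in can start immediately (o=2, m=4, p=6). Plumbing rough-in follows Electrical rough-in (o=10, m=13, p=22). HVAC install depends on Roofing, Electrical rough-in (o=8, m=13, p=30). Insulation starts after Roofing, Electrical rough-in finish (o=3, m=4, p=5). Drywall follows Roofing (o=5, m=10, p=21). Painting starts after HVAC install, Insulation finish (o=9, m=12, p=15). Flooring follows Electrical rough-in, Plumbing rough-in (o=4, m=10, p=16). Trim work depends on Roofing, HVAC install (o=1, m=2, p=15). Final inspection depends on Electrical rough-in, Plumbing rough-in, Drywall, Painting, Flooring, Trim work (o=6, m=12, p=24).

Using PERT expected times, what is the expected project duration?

te_Roofing = (4 + 4·5 + 12)/6 = 36/6 = 6
te_Electrical rough-in = (2 + 4·4 + 6)/6 = 24/6 = 4
te_Plumbing rough-in = (10 + 4·13 + 22)/6 = 84/6 = 14
te_HVAC install = (8 + 4·13 + 30)/6 = 90/6 = 15
te_Insulation = (3 + 4·4 + 5)/6 = 24/6 = 4
te_Drywall = (5 + 4·10 + 21)/6 = 66/6 = 11
te_Painting = (9 + 4·12 + 15)/6 = 72/6 = 12
te_Flooring = (4 + 4·10 + 16)/6 = 60/6 = 10
te_Trim work = (1 + 4·2 + 15)/6 = 24/6 = 4
te_Final inspection = (6 + 4·12 + 24)/6 = 78/6 = 13

Forward pass:
ES_Roofing = 0; EF_Roofing = 6
ES_Electrical rough-in = 0; EF_Electrical rough-in = 4
ES_Plumbing rough-in = 4; EF_Plumbing rough-in = 4+14 = 18
ES_HVAC install = max(EF_Roofing=6, EF_Electrical rough-in=4) = 6; EF_HVAC install = 6+15 = 21
ES_Insulation = max(EF_Roofing=6, EF_Electrical rough-in=4) = 6; EF_Insulation = 6+4 = 10
ES_Drywall = 6; EF_Drywall = 6+11 = 17
ES_Painting = max(EF_HVAC install=21, EF_Insulation=10) = 21; EF_Painting = 21+12 = 33
ES_Flooring = max(EF_Electrical rough-in=4, EF_Plumbing rough-in=18) = 18; EF_Flooring = 18+10 = 28
ES_Trim work = max(EF_Roofing=6, EF_HVAC install=21) = 21; EF_Trim work = 21+4 = 25
ES_Final inspection = max(EF_Electrical rough-in=4, EF_Plumbing rough-in=18, EF_Drywall=17, EF_Painting=33, EF_Flooring=28, EF_Trim work=25) = 33; EF_Final inspection = 33+13 = 46
Expected project duration μ = 46 hours. Critical path: Roofing → HVAC install → Painting → Final inspection.

46 hours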